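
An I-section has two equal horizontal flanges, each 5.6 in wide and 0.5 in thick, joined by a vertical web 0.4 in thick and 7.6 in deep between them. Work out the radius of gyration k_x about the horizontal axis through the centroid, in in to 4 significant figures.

Split into non-overlapping primitives; take the origin at the lower-left of the bounding box.
Bottom flange: 5.6 × 0.5, A = 2.8 in², y = 0.25 in, Ī = 0.0583333 in⁴.
Web: 0.4 × 7.6, A = 3.04 in², y = 4.3 in, Ī = 14.6325 in⁴.
Top flange: 5.6 × 0.5, A = 2.8 in², y = 8.35 in, Ī = 0.0583333 in⁴.
By symmetry the centroid is at mid-height, ȳ = 4.3 in.
Transfer each piece to the horizontal axis through the centroid using Ī + A·d² with d = y − 4.3:
  bottom flange: d = -4.05 in → contributes +45.9853 in⁴
  web: d = 0 in → contributes +14.6325 in⁴
  top flange: d = 4.05 in → contributes +45.9853 in⁴
Total I = 106.603 in⁴.
Radius of gyration: k = √(I/A) = √(106.603 / 8.64) = 3.5126 in.

k_x ≈ 3.513 in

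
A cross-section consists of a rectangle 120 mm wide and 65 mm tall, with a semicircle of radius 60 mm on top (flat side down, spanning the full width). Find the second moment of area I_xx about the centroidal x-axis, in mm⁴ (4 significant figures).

I_xx ≈ 1.518 × 10⁷ mm⁴

Break the section into simple shapes (no overlaps), measuring from the bottom-left corner of the bounding box.
Rectangular body: 120 × 65, A = 7 800 mm², y = 32.5 mm, Ī = 2 746 250 mm⁴.
Semicircular cap: semicircle r = 60, A = 5654.87 mm², y = 90.4648 mm, Ī = 1 422 450 mm⁴.
Centroid: ȳ = ΣA·y / ΣA = 56.8617 mm.
Transfer each piece to the centroidal x-axis using Ī + A·d² with d = y − 56.8617:
  rectangular body: d = -24.3617 mm → contributes +7 375 484 mm⁴
  semicircular cap: d = 33.6031 mm → contributes +7 807 751 mm⁴
Total I = 15 183 234 mm⁴.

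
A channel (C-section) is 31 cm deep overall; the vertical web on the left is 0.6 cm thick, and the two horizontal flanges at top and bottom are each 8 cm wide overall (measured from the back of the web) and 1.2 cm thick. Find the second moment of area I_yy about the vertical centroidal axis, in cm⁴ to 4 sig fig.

I_yy ≈ 227.0 cm⁴

Break the section into simple shapes (no overlaps), measuring from the bottom-left corner of the bounding box.
Web: 0.6 × 31, A = 18.6 cm², x = 0.3 cm, Ī = 0.558 cm⁴.
Top flange (beyond web): 7.4 × 1.2, A = 8.88 cm², x = 4.3 cm, Ī = 40.5224 cm⁴.
Bottom flange (beyond web): 7.4 × 1.2, A = 8.88 cm², x = 4.3 cm, Ī = 40.5224 cm⁴.
Centroid: x̄ = ΣA·x / ΣA = 2.2538 cm.
Transfer each piece to the vertical centroidal axis using Ī + A·d² with d = x − 2.2538:
  web: d = -1.9538 cm → contributes +71.5601 cm⁴
  top flange (beyond web): d = 2.0462 cm → contributes +77.7025 cm⁴
  bottom flange (beyond web): d = 2.0462 cm → contributes +77.7025 cm⁴
Total I = 226.965 cm⁴.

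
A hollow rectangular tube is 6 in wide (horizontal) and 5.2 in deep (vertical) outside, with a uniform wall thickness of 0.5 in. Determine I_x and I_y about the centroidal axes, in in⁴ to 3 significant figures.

Split into non-overlapping primitives; take the origin at the lower-left of the bounding box.
Outer rectangle: 6 × 5.2, A = 31.2 in², y = 2.6 in, Ī = 70.304 in⁴.
Inner void (subtracted): 5 × 4.2, A = 21 in², y = 2.6 in, Ī = 30.87 in⁴.
By symmetry the centroid is at mid-height, ȳ = 2.6 in.
All pieces are centred on the centroidal x-axis, so I = ΣĪ (holes subtracted) = 39.434 in⁴.
Repeating about the centroidal y-axis gives I_y = 49.85 in⁴.

I_x ≈ 39.4 in⁴, I_y ≈ 49.9 in⁴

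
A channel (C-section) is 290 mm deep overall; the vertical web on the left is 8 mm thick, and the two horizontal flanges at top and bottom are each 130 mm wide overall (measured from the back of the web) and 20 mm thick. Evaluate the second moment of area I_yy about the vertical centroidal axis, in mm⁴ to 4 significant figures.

I_yy ≈ 1.271 × 10⁷ mm⁴

Treat the section as a set of non-overlapping primitives; coordinates are from the bounding-box lower-left.
Web: 8 × 290, A = 2 320 mm², x = 4 mm, Ī = 12373.3 mm⁴.
Top flange (beyond web): 122 × 20, A = 2 440 mm², x = 69 mm, Ī = 3 026 413 mm⁴.
Bottom flange (beyond web): 122 × 20, A = 2 440 mm², x = 69 mm, Ī = 3 026 413 mm⁴.
Centroid: x̄ = ΣA·x / ΣA = 48.0556 mm.
Transfer each piece to the vertical centroidal axis using Ī + A·d² with d = x − 48.0556:
  web: d = -44.0556 mm → contributes +4 515 243 mm⁴
  top flange (beyond web): d = 20.9444 mm → contributes +4 096 768 mm⁴
  bottom flange (beyond web): d = 20.9444 mm → contributes +4 096 768 mm⁴
Total I = 12 708 778 mm⁴.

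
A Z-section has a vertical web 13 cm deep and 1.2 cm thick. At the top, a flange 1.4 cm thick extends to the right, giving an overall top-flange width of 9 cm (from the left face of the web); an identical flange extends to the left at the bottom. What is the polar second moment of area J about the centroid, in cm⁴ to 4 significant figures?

J ≈ 1513 cm⁴

Decompose the section into non-overlapping parts with the origin at the bottom-left of its bounding rectangle.
Web: 1.2 × 13, A = 15.6 cm², y = 6.5 cm, Ī = 219.7 cm⁴.
Top flange (beyond web): 7.8 × 1.4, A = 10.92 cm², y = 12.3 cm, Ī = 1.7836 cm⁴.
Bottom flange (beyond web): 7.8 × 1.4, A = 10.92 cm², y = 0.7 cm, Ī = 1.7836 cm⁴.
Centroid: ȳ = ΣA·y / ΣA = 6.5 cm.
Transfer each piece to the centroidal x-axis using Ī + A·d² with d = y − 6.5:
  web: d = 0 cm → contributes +219.7 cm⁴
  top flange (beyond web): d = 5.8 cm → contributes +369.132 cm⁴
  bottom flange (beyond web): d = -5.8 cm → contributes +369.132 cm⁴
Total I = 957.965 cm⁴.
For the y-axis: x̄ = 8.4 cm.
Repeating about the centroidal y-axis gives I_y = 554.861 cm⁴.
Polar second moment: J = I_x + I_y = 1512.83 cm⁴.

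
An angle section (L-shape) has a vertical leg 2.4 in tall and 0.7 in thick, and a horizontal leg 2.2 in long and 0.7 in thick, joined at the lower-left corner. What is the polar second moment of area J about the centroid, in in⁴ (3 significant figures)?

J ≈ 2.36 in⁴

Decompose the section into non-overlapping parts with the origin at the bottom-left of its bounding rectangle.
Vertical leg: 0.7 × 2.4, A = 1.68 in², y = 1.2 in, Ī = 0.8064 in⁴.
Horizontal leg (remainder): 1.5 × 0.7, A = 1.05 in², y = 0.35 in, Ī = 0.042875 in⁴.
Centroid: ȳ = ΣA·y / ΣA = 0.87308 in.
Transfer each piece to the centroidal x-axis using Ī + A·d² with d = y − 0.87308:
  vertical leg: d = 0.32692 in → contributes +0.98596 in⁴
  horizontal leg (remainder): d = -0.52308 in → contributes +0.33016 in⁴
Total I = 1.3161 in⁴.
For the y-axis: x̄ = 0.77308 in.
Repeating about the centroidal y-axis gives I_y = 1.0473 in⁴.
Polar second moment: J = I_x + I_y = 2.3634 in⁴.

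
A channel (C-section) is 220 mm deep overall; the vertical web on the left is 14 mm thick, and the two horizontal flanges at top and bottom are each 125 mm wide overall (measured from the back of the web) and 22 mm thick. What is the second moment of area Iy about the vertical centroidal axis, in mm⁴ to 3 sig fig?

Split into non-overlapping primitives; take the origin at the lower-left of the bounding box.
Web: 14 × 220, A = 3 080 mm², x = 7 mm, Ī = 50 307 mm⁴.
Top flange (beyond web): 111 × 22, A = 2 442 mm², x = 69.5 mm, Ī = 2 507 324 mm⁴.
Bottom flange (beyond web): 111 × 22, A = 2 442 mm², x = 69.5 mm, Ī = 2 507 324 mm⁴.
Centroid: x̄ = ΣA·x / ΣA = 45.329 mm.
Transfer each piece to the vertical centroidal axis using Ī + A·d² with d = x − 45.329:
  web: d = -38.329 mm → contributes +4 575 108 mm⁴
  top flange (beyond web): d = 24.171 mm → contributes +3 934 063 mm⁴
  bottom flange (beyond web): d = 24.171 mm → contributes +3 934 063 mm⁴
Total I = 12 443 234 mm⁴.

Iy ≈ 1.24 × 10⁷ mm⁴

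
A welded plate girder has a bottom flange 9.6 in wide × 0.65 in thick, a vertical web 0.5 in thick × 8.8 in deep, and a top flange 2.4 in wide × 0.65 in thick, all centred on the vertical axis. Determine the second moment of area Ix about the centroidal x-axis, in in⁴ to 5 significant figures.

Decompose the section into non-overlapping parts with the origin at the bottom-left of its bounding rectangle.
Bottom plate: 9.6 × 0.65, A = 6.24 in², y = 0.325 in, Ī = 0.2197 in⁴.
Web plate: 0.5 × 8.8, A = 4.4 in², y = 5.05 in, Ī = 28.39467 in⁴.
Top plate: 2.4 × 0.65, A = 1.56 in², y = 9.775 in, Ī = 0.054925 in⁴.
Centroid: ȳ = ΣA·y / ΣA = 3.237459 in.
Transfer each piece to the centroidal x-axis using Ī + A·d² with d = y − 3.237459:
  bottom plate: d = -2.912459 in → contributes +53.14999 in⁴
  web plate: d = 1.812541 in → contributes +42.85001 in⁴
  top plate: d = 6.537541 in → contributes +66.72845 in⁴
Total I = 162.7284 in⁴.

Ix ≈ 162.73 in⁴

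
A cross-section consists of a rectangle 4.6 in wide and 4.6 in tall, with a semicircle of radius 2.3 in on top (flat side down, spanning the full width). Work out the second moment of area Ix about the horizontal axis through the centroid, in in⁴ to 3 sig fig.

Treat the section as a set of non-overlapping primitives; coordinates are from the bounding-box lower-left.
Rectangular body: 4.6 × 4.6, A = 21.16 in², y = 2.3 in, Ī = 37.312 in⁴.
Semicircular cap: semicircle r = 2.3, A = 8.3095 in², y = 5.5762 in, Ī = 3.0714 in⁴.
Centroid: ȳ = ΣA·y / ΣA = 3.2238 in.
Transfer each piece to the horizontal axis through the centroid using Ī + A·d² with d = y − 3.2238:
  rectangular body: d = -0.92378 in → contributes +55.369 in⁴
  semicircular cap: d = 2.3524 in → contributes +49.054 in⁴
Total I = 104.42 in⁴.

Ix ≈ 104 in⁴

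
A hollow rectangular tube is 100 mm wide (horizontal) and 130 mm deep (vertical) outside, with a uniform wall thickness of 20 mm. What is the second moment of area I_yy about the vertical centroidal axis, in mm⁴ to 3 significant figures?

I_yy ≈ 9.21 × 10⁶ mm⁴

Treat the section as a set of non-overlapping primitives; coordinates are from the bounding-box lower-left.
Outer rectangle: 100 × 130, A = 13 000 mm², x = 50 mm, Ī = 10 833 333 mm⁴.
Inner void (subtracted): 60 × 90, A = 5 400 mm², x = 50 mm, Ī = 1 620 000 mm⁴.
By symmetry the centroid is at mid-width, x̄ = 50 mm.
All pieces are centred on the vertical centroidal axis, so I = ΣĪ (holes subtracted) = 9 213 333 mm⁴.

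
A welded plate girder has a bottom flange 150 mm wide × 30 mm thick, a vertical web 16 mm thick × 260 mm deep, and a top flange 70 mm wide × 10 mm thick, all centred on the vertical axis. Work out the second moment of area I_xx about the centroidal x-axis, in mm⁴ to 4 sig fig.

I_xx ≈ 9.788 × 10⁷ mm⁴

Decompose the section into non-overlapping parts with the origin at the bottom-left of its bounding rectangle.
Bottom plate: 150 × 30, A = 4 500 mm², y = 15 mm, Ī = 337 500 mm⁴.
Web plate: 16 × 260, A = 4 160 mm², y = 160 mm, Ī = 23 434 667 mm⁴.
Top plate: 70 × 10, A = 700 mm², y = 295 mm, Ī = 5833.33 mm⁴.
Centroid: ȳ = ΣA·y / ΣA = 100.385 mm.
Transfer each piece to the centroidal x-axis using Ī + A·d² with d = y − 100.385:
  bottom plate: d = -85.3846 mm → contributes +33 144 896 mm⁴
  web plate: d = 59.6154 mm → contributes +38 219 282 mm⁴
  top plate: d = 194.615 mm → contributes +26 518 437 mm⁴
Total I = 97 882 615 mm⁴.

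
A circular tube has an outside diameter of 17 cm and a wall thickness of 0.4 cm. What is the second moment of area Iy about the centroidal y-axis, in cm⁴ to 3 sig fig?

Iy ≈ 719 cm⁴

Decompose the section into non-overlapping parts with the origin at the bottom-left of its bounding rectangle.
Outer circle: ⌀17, A = 226.98 cm², x = 8.5 cm, Ī = 4099.8 cm⁴.
Bore (subtracted): ⌀16.2, A = 206.12 cm², x = 8.5 cm, Ī = 3380.9 cm⁴.
By symmetry the centroid is at mid-width, x̄ = 8.5 cm.
All pieces are centred on the centroidal y-axis, so I = ΣĪ (holes subtracted) = 718.95 cm⁴.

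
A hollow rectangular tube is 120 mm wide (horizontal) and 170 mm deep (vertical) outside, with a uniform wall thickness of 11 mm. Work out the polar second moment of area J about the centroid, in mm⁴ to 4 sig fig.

Split into non-overlapping primitives; take the origin at the lower-left of the bounding box.
Outer rectangle: 120 × 170, A = 20 400 mm², y = 85 mm, Ī = 49 130 000 mm⁴.
Inner void (subtracted): 98 × 148, A = 14 504 mm², y = 85 mm, Ī = 26 474 635 mm⁴.
By symmetry the centroid is at mid-height, ȳ = 85 mm.
All pieces are centred on the centroidal x-axis, so I = ΣĪ (holes subtracted) = 22 655 365 mm⁴.
Repeating about the centroidal y-axis gives I_y = 12 871 965 mm⁴.
Polar second moment: J = I_x + I_y = 35 527 331 mm⁴.

J ≈ 3.553 × 10⁷ mm⁴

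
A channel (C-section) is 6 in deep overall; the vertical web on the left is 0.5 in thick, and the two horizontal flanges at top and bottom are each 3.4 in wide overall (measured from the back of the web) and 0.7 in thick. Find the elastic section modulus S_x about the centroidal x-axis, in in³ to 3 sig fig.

S_x ≈ 12.6 in³

Split into non-overlapping primitives; take the origin at the lower-left of the bounding box.
Web: 0.5 × 6, A = 3 in², y = 3 in, Ī = 9 in⁴.
Top flange (beyond web): 2.9 × 0.7, A = 2.03 in², y = 5.65 in, Ī = 0.082892 in⁴.
Bottom flange (beyond web): 2.9 × 0.7, A = 2.03 in², y = 0.35 in, Ī = 0.082892 in⁴.
By symmetry the centroid is at mid-height, ȳ = 3 in.
Transfer each piece to the centroidal x-axis using Ī + A·d² with d = y − 3:
  web: d = 0 in → contributes +9 in⁴
  top flange (beyond web): d = 2.65 in → contributes +14.339 in⁴
  bottom flange (beyond web): d = -2.65 in → contributes +14.339 in⁴
Total I = 37.677 in⁴.
Extreme fibre distance c = 3 in; S = I/c = 12.559 in³.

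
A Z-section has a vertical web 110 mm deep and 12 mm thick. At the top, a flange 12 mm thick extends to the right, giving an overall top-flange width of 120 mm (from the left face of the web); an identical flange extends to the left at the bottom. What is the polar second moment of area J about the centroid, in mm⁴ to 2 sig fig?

Split into non-overlapping primitives; take the origin at the lower-left of the bounding box.
Web: 12 × 110, A = 1 320 mm², y = 55 mm, Ī = 1 331 000 mm⁴.
Top flange (beyond web): 108 × 12, A = 1 296 mm², y = 104 mm, Ī = 15 552 mm⁴.
Bottom flange (beyond web): 108 × 12, A = 1 296 mm², y = 6 mm, Ī = 15 552 mm⁴.
Centroid: ȳ = ΣA·y / ΣA = 55 mm.
Transfer each piece to the centroidal x-axis using Ī + A·d² with d = y − 55:
  web: d = 0 mm → contributes +1 331 000 mm⁴
  top flange (beyond web): d = 49 mm → contributes +3 127 248 mm⁴
  bottom flange (beyond web): d = -49 mm → contributes +3 127 248 mm⁴
Total I = 7 585 496 mm⁴.
For the y-axis: x̄ = 114 mm.
Repeating about the centroidal y-axis gives I_y = 11 866 464 mm⁴.
Polar second moment: J = I_x + I_y = 19 451 960 mm⁴.

J ≈ 1.9 × 10⁷ mm⁴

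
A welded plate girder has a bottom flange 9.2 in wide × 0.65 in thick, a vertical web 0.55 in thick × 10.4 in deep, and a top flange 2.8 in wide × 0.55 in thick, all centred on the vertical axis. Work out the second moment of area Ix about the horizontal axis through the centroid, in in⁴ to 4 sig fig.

Split into non-overlapping primitives; take the origin at the lower-left of the bounding box.
Bottom plate: 9.2 × 0.65, A = 5.98 in², y = 0.325 in, Ī = 0.210546 in⁴.
Web plate: 0.55 × 10.4, A = 5.72 in², y = 5.85 in, Ī = 51.5563 in⁴.
Top plate: 2.8 × 0.55, A = 1.54 in², y = 11.325 in, Ī = 0.0388208 in⁴.
Centroid: ȳ = ΣA·y / ΣA = 3.99139 in.
Transfer each piece to the horizontal axis through the centroid using Ī + A·d² with d = y − 3.99139:
  bottom plate: d = -3.66639 in → contributes +80.5962 in⁴
  web plate: d = 1.85861 in → contributes +71.3156 in⁴
  top plate: d = 7.33361 in → contributes +82.8629 in⁴
Total I = 234.775 in⁴.

Ix ≈ 234.8 in⁴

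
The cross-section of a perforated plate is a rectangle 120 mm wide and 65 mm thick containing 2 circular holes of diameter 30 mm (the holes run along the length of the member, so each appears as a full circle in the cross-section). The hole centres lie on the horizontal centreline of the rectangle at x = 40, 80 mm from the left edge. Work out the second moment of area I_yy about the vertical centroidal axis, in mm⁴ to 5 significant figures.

I_yy ≈ 8.7150 × 10⁶ mm⁴

Split into non-overlapping primitives; take the origin at the lower-left of the bounding box.
Plate: 120 × 65, A = 7 800 mm², x = 60 mm, Ī = 9 360 000 mm⁴.
Hole 1 (subtracted): ⌀30, A = 706.8583 mm², x = 40 mm, Ī = 39760.78 mm⁴.
Hole 2 (subtracted): ⌀30, A = 706.8583 mm², x = 80 mm, Ī = 39760.78 mm⁴.
By symmetry the centroid is at mid-width, x̄ = 60 mm.
Transfer each piece to the vertical centroidal axis using Ī + A·d² with d = x − 60:
  plate: d = 0 mm → contributes +9 360 000 mm⁴
  hole 1: d = -20 mm → contributes −322504.1 mm⁴
  hole 2: d = 20 mm → contributes −322504.1 mm⁴
Total I = 8 714 992 mm⁴.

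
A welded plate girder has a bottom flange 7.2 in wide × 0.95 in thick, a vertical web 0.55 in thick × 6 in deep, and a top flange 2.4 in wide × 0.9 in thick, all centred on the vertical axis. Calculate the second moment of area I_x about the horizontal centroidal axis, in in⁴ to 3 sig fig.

Decompose the section into non-overlapping parts with the origin at the bottom-left of its bounding rectangle.
Bottom plate: 7.2 × 0.95, A = 6.84 in², y = 0.475 in, Ī = 0.51443 in⁴.
Web plate: 0.55 × 6, A = 3.3 in², y = 3.95 in, Ī = 9.9 in⁴.
Top plate: 2.4 × 0.9, A = 2.16 in², y = 7.4 in, Ī = 0.1458 in⁴.
Centroid: ȳ = ΣA·y / ΣA = 2.6234 in.
Transfer each piece to the horizontal centroidal axis using Ī + A·d² with d = y − 2.6234:
  bottom plate: d = -2.1484 in → contributes +32.086 in⁴
  web plate: d = 1.3266 in → contributes +15.707 in⁴
  top plate: d = 4.7766 in → contributes +49.428 in⁴
Total I = 97.221 in⁴.

I_x ≈ 97.2 in⁴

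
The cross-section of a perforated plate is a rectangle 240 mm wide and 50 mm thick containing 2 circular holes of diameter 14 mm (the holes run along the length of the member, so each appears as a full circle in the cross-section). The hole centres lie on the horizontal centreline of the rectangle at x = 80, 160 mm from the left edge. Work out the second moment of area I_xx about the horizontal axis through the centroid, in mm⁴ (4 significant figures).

I_xx ≈ 2.496 × 10⁶ mm⁴

Break the section into simple shapes (no overlaps), measuring from the bottom-left corner of the bounding box.
Plate: 240 × 50, A = 12 000 mm², y = 25 mm, Ī = 2 500 000 mm⁴.
Hole 1 (subtracted): ⌀14, A = 153.938 mm², y = 25 mm, Ī = 1885.74 mm⁴.
Hole 2 (subtracted): ⌀14, A = 153.938 mm², y = 25 mm, Ī = 1885.74 mm⁴.
By symmetry the centroid is at mid-height, ȳ = 25 mm.
All pieces are centred on the horizontal axis through the centroid, so I = ΣĪ (holes subtracted) = 2 496 229 mm⁴.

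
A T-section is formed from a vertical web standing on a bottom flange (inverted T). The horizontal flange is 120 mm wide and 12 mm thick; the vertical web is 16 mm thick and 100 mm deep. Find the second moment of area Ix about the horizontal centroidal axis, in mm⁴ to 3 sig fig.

Split into non-overlapping primitives; take the origin at the lower-left of the bounding box.
Flange: 120 × 12, A = 1 440 mm², y = 6 mm, Ī = 17 280 mm⁴.
Web: 16 × 100, A = 1 600 mm², y = 62 mm, Ī = 1 333 333 mm⁴.
Centroid: ȳ = ΣA·y / ΣA = 35.474 mm.
Transfer each piece to the horizontal centroidal axis using Ī + A·d² with d = y − 35.474:
  flange: d = -29.474 mm → contributes +1 268 205 mm⁴
  web: d = 26.526 mm → contributes +2 459 166 mm⁴
Total I = 3 727 371 mm⁴.

Ix ≈ 3.73 × 10⁶ mm⁴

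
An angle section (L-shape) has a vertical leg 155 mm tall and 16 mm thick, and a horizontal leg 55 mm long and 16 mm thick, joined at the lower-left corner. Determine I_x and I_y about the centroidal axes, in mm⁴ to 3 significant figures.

I_x ≈ 7.39 × 10⁶ mm⁴, I_y ≈ 5.09 × 10⁵ mm⁴

Decompose the section into non-overlapping parts with the origin at the bottom-left of its bounding rectangle.
Vertical leg: 16 × 155, A = 2 480 mm², y = 77.5 mm, Ī = 4 965 167 mm⁴.
Horizontal leg (remainder): 39 × 16, A = 624 mm², y = 8 mm, Ī = 13 312 mm⁴.
Centroid: ȳ = ΣA·y / ΣA = 63.528 mm.
Transfer each piece to the centroidal x-axis using Ī + A·d² with d = y − 63.528:
  vertical leg: d = 13.972 mm → contributes +5 449 280 mm⁴
  horizontal leg (remainder): d = -55.528 mm → contributes +1 937 352 mm⁴
Total I = 7 386 632 mm⁴.
For the y-axis: x̄ = 13.528 mm.
Repeating about the centroidal y-axis gives I_y = 509 032 mm⁴.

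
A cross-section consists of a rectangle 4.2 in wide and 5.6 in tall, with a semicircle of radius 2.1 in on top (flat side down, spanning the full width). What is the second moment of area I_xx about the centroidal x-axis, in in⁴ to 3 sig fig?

Decompose the section into non-overlapping parts with the origin at the bottom-left of its bounding rectangle.
Rectangular body: 4.2 × 5.6, A = 23.52 in², y = 2.8 in, Ī = 61.466 in⁴.
Semicircular cap: semicircle r = 2.1, A = 6.9272 in², y = 6.4913 in, Ī = 2.1346 in⁴.
Centroid: ȳ = ΣA·y / ΣA = 3.6398 in.
Transfer each piece to the centroidal x-axis using Ī + A·d² with d = y − 3.6398:
  rectangular body: d = -0.83982 in → contributes +78.054 in⁴
  semicircular cap: d = 2.8514 in → contributes +58.458 in⁴
Total I = 136.51 in⁴.

I_xx ≈ 137 in⁴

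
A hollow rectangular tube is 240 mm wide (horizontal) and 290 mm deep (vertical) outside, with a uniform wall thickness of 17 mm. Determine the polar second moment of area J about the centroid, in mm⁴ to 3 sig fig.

J ≈ 3.47 × 10⁸ mm⁴

Split into non-overlapping primitives; take the origin at the lower-left of the bounding box.
Outer rectangle: 240 × 290, A = 69 600 mm², y = 145 mm, Ī = 487 780 000 mm⁴.
Inner void (subtracted): 206 × 256, A = 52 736 mm², y = 145 mm, Ī = 288 008 875 mm⁴.
By symmetry the centroid is at mid-height, ȳ = 145 mm.
All pieces are centred on the centroidal x-axis, so I = ΣĪ (holes subtracted) = 199 771 125 mm⁴.
Repeating about the centroidal y-axis gives I_y = 147 587 925 mm⁴.
Polar second moment: J = I_x + I_y = 347 359 051 mm⁴.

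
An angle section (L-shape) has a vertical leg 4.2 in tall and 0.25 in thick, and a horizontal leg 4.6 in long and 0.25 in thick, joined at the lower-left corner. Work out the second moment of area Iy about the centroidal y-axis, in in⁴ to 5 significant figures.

Iy ≈ 4.5463 in⁴

Decompose the section into non-overlapping parts with the origin at the bottom-left of its bounding rectangle.
Vertical leg: 0.25 × 4.2, A = 1.05 in², x = 0.125 in, Ī = 0.00546875 in⁴.
Horizontal leg (remainder): 4.35 × 0.25, A = 1.0875 in², x = 2.425 in, Ī = 1.714852 in⁴.
Centroid: x̄ = ΣA·x / ΣA = 1.295175 in.
Transfer each piece to the centroidal y-axis using Ī + A·d² with d = x − 1.295175:
  vertical leg: d = -1.170175 in → contributes +1.443245 in⁴
  horizontal leg (remainder): d = 1.129825 in → contributes +3.103049 in⁴
Total I = 4.546294 in⁴.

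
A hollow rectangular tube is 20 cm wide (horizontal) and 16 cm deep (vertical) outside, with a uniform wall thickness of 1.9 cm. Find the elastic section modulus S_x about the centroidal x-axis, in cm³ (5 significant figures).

Decompose the section into non-overlapping parts with the origin at the bottom-left of its bounding rectangle.
Outer rectangle: 20 × 16, A = 320 cm², y = 8 cm, Ī = 6826.667 cm⁴.
Inner void (subtracted): 16.2 × 12.2, A = 197.64 cm², y = 8 cm, Ī = 2451.395 cm⁴.
By symmetry the centroid is at mid-height, ȳ = 8 cm.
All pieces are centred on the centroidal x-axis, so I = ΣĪ (holes subtracted) = 4375.272 cm⁴.
Extreme fibre distance c = 8 cm; S = I/c = 546.909 cm³.

S_x ≈ 546.91 cm³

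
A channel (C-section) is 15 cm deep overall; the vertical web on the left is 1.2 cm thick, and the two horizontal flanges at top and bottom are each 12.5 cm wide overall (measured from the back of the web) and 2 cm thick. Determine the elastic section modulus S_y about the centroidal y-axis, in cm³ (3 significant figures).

S_y ≈ 133 cm³

Split into non-overlapping primitives; take the origin at the lower-left of the bounding box.
Web: 1.2 × 15, A = 18 cm², x = 0.6 cm, Ī = 2.16 cm⁴.
Top flange (beyond web): 11.3 × 2, A = 22.6 cm², x = 6.85 cm, Ī = 240.48 cm⁴.
Bottom flange (beyond web): 11.3 × 2, A = 22.6 cm², x = 6.85 cm, Ī = 240.48 cm⁴.
Centroid: x̄ = ΣA·x / ΣA = 5.0699 cm.
Transfer each piece to the centroidal y-axis using Ī + A·d² with d = x − 5.0699:
  web: d = -4.4699 cm → contributes +361.81 cm⁴
  top flange (beyond web): d = 1.7801 cm → contributes +312.09 cm⁴
  bottom flange (beyond web): d = 1.7801 cm → contributes +312.09 cm⁴
Total I = 985.99 cm⁴.
Extreme fibre distance c = 7.4301 cm; S = I/c = 132.7 cm³.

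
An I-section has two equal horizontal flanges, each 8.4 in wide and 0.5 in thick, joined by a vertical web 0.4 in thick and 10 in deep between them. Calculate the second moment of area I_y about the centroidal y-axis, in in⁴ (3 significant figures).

I_y ≈ 49.4 in⁴

Split into non-overlapping primitives; take the origin at the lower-left of the bounding box.
Bottom flange: 8.4 × 0.5, A = 4.2 in², x = 4.2 in, Ī = 24.696 in⁴.
Web: 0.4 × 10, A = 4 in², x = 4.2 in, Ī = 0.053333 in⁴.
Top flange: 8.4 × 0.5, A = 4.2 in², x = 4.2 in, Ī = 24.696 in⁴.
By symmetry the centroid is at mid-width, x̄ = 4.2 in.
All pieces are centred on the centroidal y-axis, so I = ΣĪ = 49.445 in⁴.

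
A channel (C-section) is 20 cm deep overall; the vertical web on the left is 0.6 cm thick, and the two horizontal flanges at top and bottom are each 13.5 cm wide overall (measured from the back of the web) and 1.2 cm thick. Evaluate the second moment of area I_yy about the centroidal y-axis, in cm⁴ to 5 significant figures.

Break the section into simple shapes (no overlaps), measuring from the bottom-left corner of the bounding box.
Web: 0.6 × 20, A = 12 cm², x = 0.3 cm, Ī = 0.36 cm⁴.
Top flange (beyond web): 12.9 × 1.2, A = 15.48 cm², x = 7.05 cm, Ī = 214.6689 cm⁴.
Bottom flange (beyond web): 12.9 × 1.2, A = 15.48 cm², x = 7.05 cm, Ī = 214.6689 cm⁴.
Centroid: x̄ = ΣA·x / ΣA = 5.164525 cm.
Transfer each piece to the centroidal y-axis using Ī + A·d² with d = x − 5.164525:
  web: d = -4.864525 cm → contributes +284.3233 cm⁴
  top flange (beyond web): d = 1.885475 cm → contributes +269.7005 cm⁴
  bottom flange (beyond web): d = 1.885475 cm → contributes +269.7005 cm⁴
Total I = 823.7243 cm⁴.

I_yy ≈ 823.72 cm⁴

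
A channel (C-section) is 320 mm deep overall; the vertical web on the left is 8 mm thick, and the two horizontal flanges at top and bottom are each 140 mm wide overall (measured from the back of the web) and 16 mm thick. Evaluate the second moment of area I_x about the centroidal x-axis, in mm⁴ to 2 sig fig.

Break the section into simple shapes (no overlaps), measuring from the bottom-left corner of the bounding box.
Web: 8 × 320, A = 2 560 mm², y = 160 mm, Ī = 21 845 333 mm⁴.
Top flange (beyond web): 132 × 16, A = 2 112 mm², y = 312 mm, Ī = 45 056 mm⁴.
Bottom flange (beyond web): 132 × 16, A = 2 112 mm², y = 8 mm, Ī = 45 056 mm⁴.
By symmetry the centroid is at mid-height, ȳ = 160 mm.
Transfer each piece to the centroidal x-axis using Ī + A·d² with d = y − 160:
  web: d = 0 mm → contributes +21 845 333 mm⁴
  top flange (beyond web): d = 152 mm → contributes +48 840 704 mm⁴
  bottom flange (beyond web): d = -152 mm → contributes +48 840 704 mm⁴
Total I = 119 526 741 mm⁴.

I_x ≈ 1.2 × 10⁸ mm⁴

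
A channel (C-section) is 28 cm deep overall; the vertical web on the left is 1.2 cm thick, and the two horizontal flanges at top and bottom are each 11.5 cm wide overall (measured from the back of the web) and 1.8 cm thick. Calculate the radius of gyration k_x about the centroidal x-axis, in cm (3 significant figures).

Break the section into simple shapes (no overlaps), measuring from the bottom-left corner of the bounding box.
Web: 1.2 × 28, A = 33.6 cm², y = 14 cm, Ī = 2195.2 cm⁴.
Top flange (beyond web): 10.3 × 1.8, A = 18.54 cm², y = 27.1 cm, Ī = 5.0058 cm⁴.
Bottom flange (beyond web): 10.3 × 1.8, A = 18.54 cm², y = 0.9 cm, Ī = 5.0058 cm⁴.
By symmetry the centroid is at mid-height, ȳ = 14 cm.
Transfer each piece to the centroidal x-axis using Ī + A·d² with d = y − 14:
  web: d = 0 cm → contributes +2195.2 cm⁴
  top flange (beyond web): d = 13.1 cm → contributes +3186.7 cm⁴
  bottom flange (beyond web): d = -13.1 cm → contributes +3186.7 cm⁴
Total I = 8568.5 cm⁴.
Radius of gyration: k = √(I/A) = √(8568.5 / 70.68) = 11.01 cm.

k_x ≈ 11.0 cm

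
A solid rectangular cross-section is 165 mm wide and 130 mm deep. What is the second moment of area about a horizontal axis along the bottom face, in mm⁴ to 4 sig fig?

I_base ≈ 1.208 × 10⁸ mm⁴

The section: 165 × 130, A = 21 450 mm², y = 65 mm, Ī = 30 208 750 mm⁴.
Transfer it to the bottom edge using Ī + A·d² with d = y − 0:
  the section: d = 65 mm → contributes +120 835 000 mm⁴
Total I = 120 835 000 mm⁴.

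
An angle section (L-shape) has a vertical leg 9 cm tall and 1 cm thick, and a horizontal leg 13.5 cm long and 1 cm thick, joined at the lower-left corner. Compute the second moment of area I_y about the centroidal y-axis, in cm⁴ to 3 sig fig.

I_y ≈ 402 cm⁴

Decompose the section into non-overlapping parts with the origin at the bottom-left of its bounding rectangle.
Vertical leg: 1 × 9, A = 9 cm², x = 0.5 cm, Ī = 0.75 cm⁴.
Horizontal leg (remainder): 12.5 × 1, A = 12.5 cm², x = 7.25 cm, Ī = 162.76 cm⁴.
Centroid: x̄ = ΣA·x / ΣA = 4.4244 cm.
Transfer each piece to the centroidal y-axis using Ī + A·d² with d = x − 4.4244:
  vertical leg: d = -3.9244 cm → contributes +139.36 cm⁴
  horizontal leg (remainder): d = 2.8256 cm → contributes +262.56 cm⁴
Total I = 401.92 cm⁴.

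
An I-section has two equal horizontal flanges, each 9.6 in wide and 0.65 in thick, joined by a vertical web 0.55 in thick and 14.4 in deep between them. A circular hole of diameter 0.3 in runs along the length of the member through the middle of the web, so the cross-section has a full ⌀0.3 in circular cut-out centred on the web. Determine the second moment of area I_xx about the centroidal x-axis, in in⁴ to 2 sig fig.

I_xx ≈ 840 in⁴

Decompose the section into non-overlapping parts with the origin at the bottom-left of its bounding rectangle.
Bottom flange: 9.6 × 0.65, A = 6.24 in², y = 0.325 in, Ī = 0.2197 in⁴.
Web: 0.55 × 14.4, A = 7.92 in², y = 7.85 in, Ī = 136.9 in⁴.
Top flange: 9.6 × 0.65, A = 6.24 in², y = 15.38 in, Ī = 0.2197 in⁴.
Hole (subtracted): ⌀0.3, A = 0.07069 in², y = 7.85 in, Ī = 0.0003976 in⁴.
By symmetry the centroid is at mid-height, ȳ = 7.85 in.
Transfer each piece to the centroidal x-axis using Ī + A·d² with d = y − 7.85:
  bottom flange: d = -7.525 in → contributes +353.6 in⁴
  web: d = 0 in → contributes +136.9 in⁴
  top flange: d = 7.525 in → contributes +353.6 in⁴
  hole: d = 0 in → contributes −0.0003976 in⁴
Total I = 844 in⁴.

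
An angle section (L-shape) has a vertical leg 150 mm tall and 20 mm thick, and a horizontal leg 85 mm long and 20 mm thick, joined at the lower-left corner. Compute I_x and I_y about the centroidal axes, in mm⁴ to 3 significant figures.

Decompose the section into non-overlapping parts with the origin at the bottom-left of its bounding rectangle.
Vertical leg: 20 × 150, A = 3 000 mm², y = 75 mm, Ī = 5 625 000 mm⁴.
Horizontal leg (remainder): 65 × 20, A = 1 300 mm², y = 10 mm, Ī = 43 333 mm⁴.
Centroid: ȳ = ΣA·y / ΣA = 55.349 mm.
Transfer each piece to the centroidal x-axis using Ī + A·d² with d = y − 55.349:
  vertical leg: d = 19.651 mm → contributes +6 783 505 mm⁴
  horizontal leg (remainder): d = -45.349 mm → contributes +2 716 805 mm⁴
Total I = 9 500 310 mm⁴.
For the y-axis: x̄ = 22.849 mm.
Repeating about the centroidal y-axis gives I_y = 2 195 935 mm⁴.

I_x ≈ 9.50 × 10⁶ mm⁴, I_y ≈ 2.20 × 10⁶ mm⁴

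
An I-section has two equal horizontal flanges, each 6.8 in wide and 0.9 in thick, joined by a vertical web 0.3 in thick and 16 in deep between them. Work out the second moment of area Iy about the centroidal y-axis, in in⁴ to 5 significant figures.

Split into non-overlapping primitives; take the origin at the lower-left of the bounding box.
Bottom flange: 6.8 × 0.9, A = 6.12 in², x = 3.4 in, Ī = 23.5824 in⁴.
Web: 0.3 × 16, A = 4.8 in², x = 3.4 in, Ī = 0.036 in⁴.
Top flange: 6.8 × 0.9, A = 6.12 in², x = 3.4 in, Ī = 23.5824 in⁴.
By symmetry the centroid is at mid-width, x̄ = 3.4 in.
All pieces are centred on the centroidal y-axis, so I = ΣĪ = 47.2008 in⁴.

Iy ≈ 47.201 in⁴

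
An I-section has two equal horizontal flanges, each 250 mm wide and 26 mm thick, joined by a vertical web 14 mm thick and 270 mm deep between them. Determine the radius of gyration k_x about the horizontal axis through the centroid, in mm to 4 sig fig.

Break the section into simple shapes (no overlaps), measuring from the bottom-left corner of the bounding box.
Bottom flange: 250 × 26, A = 6 500 mm², y = 13 mm, Ī = 366 167 mm⁴.
Web: 14 × 270, A = 3 780 mm², y = 161 mm, Ī = 22 963 500 mm⁴.
Top flange: 250 × 26, A = 6 500 mm², y = 309 mm, Ī = 366 167 mm⁴.
By symmetry the centroid is at mid-height, ȳ = 161 mm.
Transfer each piece to the horizontal axis through the centroid using Ī + A·d² with d = y − 161:
  bottom flange: d = -148 mm → contributes +142 742 167 mm⁴
  web: d = 0 mm → contributes +22 963 500 mm⁴
  top flange: d = 148 mm → contributes +142 742 167 mm⁴
Total I = 308 447 833 mm⁴.
Radius of gyration: k = √(I/A) = √(308 447 833 / 16 780) = 135.58 mm.

k_x ≈ 135.6 mm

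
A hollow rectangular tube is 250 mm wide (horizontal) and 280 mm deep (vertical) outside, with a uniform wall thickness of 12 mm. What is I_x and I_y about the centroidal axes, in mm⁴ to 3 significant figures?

I_x ≈ 1.41 × 10⁸ mm⁴, I_y ≈ 1.18 × 10⁸ mm⁴

Split into non-overlapping primitives; take the origin at the lower-left of the bounding box.
Outer rectangle: 250 × 280, A = 70 000 mm², y = 140 mm, Ī = 457 333 333 mm⁴.
Inner void (subtracted): 226 × 256, A = 57 856 mm², y = 140 mm, Ī = 315 970 901 mm⁴.
By symmetry the centroid is at mid-height, ȳ = 140 mm.
All pieces are centred on the centroidal x-axis, so I = ΣĪ (holes subtracted) = 141 362 432 mm⁴.
Repeating about the centroidal y-axis gives I_y = 118 328 912 mm⁴.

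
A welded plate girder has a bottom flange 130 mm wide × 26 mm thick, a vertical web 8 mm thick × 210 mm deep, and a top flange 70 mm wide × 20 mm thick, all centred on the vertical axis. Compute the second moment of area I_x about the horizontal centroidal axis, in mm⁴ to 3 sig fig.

I_x ≈ 6.32 × 10⁷ mm⁴

Decompose the section into non-overlapping parts with the origin at the bottom-left of its bounding rectangle.
Bottom plate: 130 × 26, A = 3 380 mm², y = 13 mm, Ī = 190 407 mm⁴.
Web plate: 8 × 210, A = 1 680 mm², y = 131 mm, Ī = 6 174 000 mm⁴.
Top plate: 70 × 20, A = 1 400 mm², y = 246 mm, Ī = 46 667 mm⁴.
Centroid: ȳ = ΣA·y / ΣA = 94.183 mm.
Transfer each piece to the horizontal centroidal axis using Ī + A·d² with d = y − 94.183:
  bottom plate: d = -81.183 mm → contributes +22 466 718 mm⁴
  web plate: d = 36.817 mm → contributes +8 451 267 mm⁴
  top plate: d = 151.82 mm → contributes +32 314 572 mm⁴
Total I = 63 232 558 mm⁴.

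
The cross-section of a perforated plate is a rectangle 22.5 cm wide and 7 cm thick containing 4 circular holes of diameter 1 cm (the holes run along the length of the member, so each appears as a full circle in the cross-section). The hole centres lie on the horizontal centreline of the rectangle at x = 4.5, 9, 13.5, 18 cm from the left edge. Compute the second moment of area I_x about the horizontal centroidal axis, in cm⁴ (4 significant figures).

I_x ≈ 642.9 cm⁴

Split into non-overlapping primitives; take the origin at the lower-left of the bounding box.
Plate: 22.5 × 7, A = 157.5 cm², y = 3.5 cm, Ī = 643.125 cm⁴.
Hole 1 (subtracted): ⌀1, A = 0.785398 cm², y = 3.5 cm, Ī = 0.0490874 cm⁴.
Hole 2 (subtracted): ⌀1, A = 0.785398 cm², y = 3.5 cm, Ī = 0.0490874 cm⁴.
Hole 3 (subtracted): ⌀1, A = 0.785398 cm², y = 3.5 cm, Ī = 0.0490874 cm⁴.
Hole 4 (subtracted): ⌀1, A = 0.785398 cm², y = 3.5 cm, Ī = 0.0490874 cm⁴.
By symmetry the centroid is at mid-height, ȳ = 3.5 cm.
All pieces are centred on the horizontal centroidal axis, so I = ΣĪ (holes subtracted) = 642.929 cm⁴.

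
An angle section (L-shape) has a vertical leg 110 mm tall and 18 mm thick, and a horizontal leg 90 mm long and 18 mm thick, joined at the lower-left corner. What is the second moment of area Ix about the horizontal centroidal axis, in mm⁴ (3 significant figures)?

Ix ≈ 3.69 × 10⁶ mm⁴

Treat the section as a set of non-overlapping primitives; coordinates are from the bounding-box lower-left.
Vertical leg: 18 × 110, A = 1 980 mm², y = 55 mm, Ī = 1 996 500 mm⁴.
Horizontal leg (remainder): 72 × 18, A = 1 296 mm², y = 9 mm, Ī = 34 992 mm⁴.
Centroid: ȳ = ΣA·y / ΣA = 36.802 mm.
Transfer each piece to the horizontal centroidal axis using Ī + A·d² with d = y − 36.802:
  vertical leg: d = 18.198 mm → contributes +2 652 197 mm⁴
  horizontal leg (remainder): d = -27.802 mm → contributes +1 036 751 mm⁴
Total I = 3 688 948 mm⁴.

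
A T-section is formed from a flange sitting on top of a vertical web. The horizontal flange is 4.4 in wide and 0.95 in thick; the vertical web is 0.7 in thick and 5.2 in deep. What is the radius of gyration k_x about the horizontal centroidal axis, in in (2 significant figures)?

k_x ≈ 1.9 in

Decompose the section into non-overlapping parts with the origin at the bottom-left of its bounding rectangle.
Flange: 4.4 × 0.95, A = 4.18 in², y = 5.675 in, Ī = 0.3144 in⁴.
Web: 0.7 × 5.2, A = 3.64 in², y = 2.6 in, Ī = 8.202 in⁴.
Centroid: ȳ = ΣA·y / ΣA = 4.244 in.
Transfer each piece to the horizontal centroidal axis using Ī + A·d² with d = y − 4.244:
  flange: d = 1.431 in → contributes +8.878 in⁴
  web: d = -1.644 in → contributes +18.04 in⁴
Total I = 26.91 in⁴.
Radius of gyration: k = √(I/A) = √(26.91 / 7.82) = 1.855 in.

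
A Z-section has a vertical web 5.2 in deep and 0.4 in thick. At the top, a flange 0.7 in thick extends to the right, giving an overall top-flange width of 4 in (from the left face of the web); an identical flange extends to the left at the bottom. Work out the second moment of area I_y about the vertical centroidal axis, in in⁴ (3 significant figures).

Split into non-overlapping primitives; take the origin at the lower-left of the bounding box.
Web: 0.4 × 5.2, A = 2.08 in², x = 3.8 in, Ī = 0.027733 in⁴.
Top flange (beyond web): 3.6 × 0.7, A = 2.52 in², x = 5.8 in, Ī = 2.7216 in⁴.
Bottom flange (beyond web): 3.6 × 0.7, A = 2.52 in², x = 1.8 in, Ī = 2.7216 in⁴.
Centroid: x̄ = ΣA·x / ΣA = 3.8 in.
Transfer each piece to the vertical centroidal axis using Ī + A·d² with d = x − 3.8:
  web: d = 0 in → contributes +0.027733 in⁴
  top flange (beyond web): d = 2 in → contributes +12.802 in⁴
  bottom flange (beyond web): d = -2 in → contributes +12.802 in⁴
Total I = 25.631 in⁴.

I_y ≈ 25.6 in⁴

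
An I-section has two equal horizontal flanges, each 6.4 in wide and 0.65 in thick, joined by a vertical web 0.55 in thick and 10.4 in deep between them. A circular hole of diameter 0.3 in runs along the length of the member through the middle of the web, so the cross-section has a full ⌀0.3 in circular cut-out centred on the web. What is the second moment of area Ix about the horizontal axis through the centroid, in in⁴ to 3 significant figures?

Split into non-overlapping primitives; take the origin at the lower-left of the bounding box.
Bottom flange: 6.4 × 0.65, A = 4.16 in², y = 0.325 in, Ī = 0.14647 in⁴.
Web: 0.55 × 10.4, A = 5.72 in², y = 5.85 in, Ī = 51.556 in⁴.
Top flange: 6.4 × 0.65, A = 4.16 in², y = 11.375 in, Ī = 0.14647 in⁴.
Hole (subtracted): ⌀0.3, A = 0.070686 in², y = 5.85 in, Ī = 0.00039761 in⁴.
By symmetry the centroid is at mid-height, ȳ = 5.85 in.
Transfer each piece to the horizontal axis through the centroid using Ī + A·d² with d = y − 5.85:
  bottom flange: d = -5.525 in → contributes +127.13 in⁴
  web: d = 0 in → contributes +51.556 in⁴
  top flange: d = 5.525 in → contributes +127.13 in⁴
  hole: d = 0 in → contributes −0.00039761 in⁴
Total I = 305.82 in⁴.

Ix ≈ 306 in⁴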